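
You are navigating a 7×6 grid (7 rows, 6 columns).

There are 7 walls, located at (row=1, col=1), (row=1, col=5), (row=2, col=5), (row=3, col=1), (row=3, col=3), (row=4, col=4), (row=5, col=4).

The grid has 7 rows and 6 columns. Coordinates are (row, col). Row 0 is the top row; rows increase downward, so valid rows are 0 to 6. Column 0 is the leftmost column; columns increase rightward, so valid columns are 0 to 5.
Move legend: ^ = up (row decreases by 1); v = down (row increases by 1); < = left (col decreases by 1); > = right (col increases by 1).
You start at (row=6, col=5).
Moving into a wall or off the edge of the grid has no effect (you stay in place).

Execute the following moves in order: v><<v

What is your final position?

Answer: Final position: (row=6, col=3)

Derivation:
Start: (row=6, col=5)
  v (down): blocked, stay at (row=6, col=5)
  > (right): blocked, stay at (row=6, col=5)
  < (left): (row=6, col=5) -> (row=6, col=4)
  < (left): (row=6, col=4) -> (row=6, col=3)
  v (down): blocked, stay at (row=6, col=3)
Final: (row=6, col=3)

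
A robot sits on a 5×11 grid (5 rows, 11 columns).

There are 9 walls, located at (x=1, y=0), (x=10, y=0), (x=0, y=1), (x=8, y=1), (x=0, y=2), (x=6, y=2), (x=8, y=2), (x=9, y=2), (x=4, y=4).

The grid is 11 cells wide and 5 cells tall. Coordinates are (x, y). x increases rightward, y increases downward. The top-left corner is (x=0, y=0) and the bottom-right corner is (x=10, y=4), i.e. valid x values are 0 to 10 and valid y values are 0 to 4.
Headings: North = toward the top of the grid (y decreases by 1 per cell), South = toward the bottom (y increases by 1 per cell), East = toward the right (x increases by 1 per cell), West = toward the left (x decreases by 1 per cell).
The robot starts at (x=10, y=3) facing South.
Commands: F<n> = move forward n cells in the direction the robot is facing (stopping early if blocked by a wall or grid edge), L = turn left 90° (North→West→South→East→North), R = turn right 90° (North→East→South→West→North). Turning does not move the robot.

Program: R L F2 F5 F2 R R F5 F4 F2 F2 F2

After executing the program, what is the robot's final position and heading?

Answer: Final position: (x=10, y=1), facing North

Derivation:
Start: (x=10, y=3), facing South
  R: turn right, now facing West
  L: turn left, now facing South
  F2: move forward 1/2 (blocked), now at (x=10, y=4)
  F5: move forward 0/5 (blocked), now at (x=10, y=4)
  F2: move forward 0/2 (blocked), now at (x=10, y=4)
  R: turn right, now facing West
  R: turn right, now facing North
  F5: move forward 3/5 (blocked), now at (x=10, y=1)
  F4: move forward 0/4 (blocked), now at (x=10, y=1)
  [×3]F2: move forward 0/2 (blocked), now at (x=10, y=1)
Final: (x=10, y=1), facing North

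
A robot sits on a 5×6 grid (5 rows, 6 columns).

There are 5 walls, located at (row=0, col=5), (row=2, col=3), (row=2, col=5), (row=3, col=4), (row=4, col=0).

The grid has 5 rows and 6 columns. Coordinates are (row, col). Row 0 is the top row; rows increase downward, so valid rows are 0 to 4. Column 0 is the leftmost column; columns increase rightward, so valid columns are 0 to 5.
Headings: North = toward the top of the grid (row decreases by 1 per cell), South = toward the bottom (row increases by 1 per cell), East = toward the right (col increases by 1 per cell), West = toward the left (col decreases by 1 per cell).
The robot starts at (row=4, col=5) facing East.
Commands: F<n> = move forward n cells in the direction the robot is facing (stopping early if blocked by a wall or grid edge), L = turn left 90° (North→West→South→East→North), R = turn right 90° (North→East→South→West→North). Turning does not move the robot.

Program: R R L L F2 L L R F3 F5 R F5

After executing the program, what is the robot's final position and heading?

Start: (row=4, col=5), facing East
  R: turn right, now facing South
  R: turn right, now facing West
  L: turn left, now facing South
  L: turn left, now facing East
  F2: move forward 0/2 (blocked), now at (row=4, col=5)
  L: turn left, now facing North
  L: turn left, now facing West
  R: turn right, now facing North
  F3: move forward 1/3 (blocked), now at (row=3, col=5)
  F5: move forward 0/5 (blocked), now at (row=3, col=5)
  R: turn right, now facing East
  F5: move forward 0/5 (blocked), now at (row=3, col=5)
Final: (row=3, col=5), facing East

Answer: Final position: (row=3, col=5), facing East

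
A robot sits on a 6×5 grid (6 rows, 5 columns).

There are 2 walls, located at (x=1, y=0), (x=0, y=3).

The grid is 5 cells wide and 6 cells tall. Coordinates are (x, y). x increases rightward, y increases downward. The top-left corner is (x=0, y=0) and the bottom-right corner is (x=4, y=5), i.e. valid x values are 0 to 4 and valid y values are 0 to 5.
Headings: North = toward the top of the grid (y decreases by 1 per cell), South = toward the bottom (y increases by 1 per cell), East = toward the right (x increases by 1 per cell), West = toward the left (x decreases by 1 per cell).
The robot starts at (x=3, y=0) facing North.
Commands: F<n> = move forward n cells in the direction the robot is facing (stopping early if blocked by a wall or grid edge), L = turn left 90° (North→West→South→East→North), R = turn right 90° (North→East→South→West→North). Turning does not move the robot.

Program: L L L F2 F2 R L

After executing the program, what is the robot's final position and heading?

Start: (x=3, y=0), facing North
  L: turn left, now facing West
  L: turn left, now facing South
  L: turn left, now facing East
  F2: move forward 1/2 (blocked), now at (x=4, y=0)
  F2: move forward 0/2 (blocked), now at (x=4, y=0)
  R: turn right, now facing South
  L: turn left, now facing East
Final: (x=4, y=0), facing East

Answer: Final position: (x=4, y=0), facing East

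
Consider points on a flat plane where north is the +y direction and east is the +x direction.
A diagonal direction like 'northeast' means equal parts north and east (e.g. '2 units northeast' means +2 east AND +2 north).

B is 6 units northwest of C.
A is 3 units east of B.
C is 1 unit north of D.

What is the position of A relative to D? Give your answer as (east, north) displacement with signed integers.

Answer: A is at (east=-3, north=7) relative to D.

Derivation:
Place D at the origin (east=0, north=0).
  C is 1 unit north of D: delta (east=+0, north=+1); C at (east=0, north=1).
  B is 6 units northwest of C: delta (east=-6, north=+6); B at (east=-6, north=7).
  A is 3 units east of B: delta (east=+3, north=+0); A at (east=-3, north=7).
Therefore A relative to D: (east=-3, north=7).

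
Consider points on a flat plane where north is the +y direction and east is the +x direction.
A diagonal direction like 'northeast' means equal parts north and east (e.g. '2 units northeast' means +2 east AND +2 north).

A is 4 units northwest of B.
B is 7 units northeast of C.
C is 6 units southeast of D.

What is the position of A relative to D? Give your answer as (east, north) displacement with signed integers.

Answer: A is at (east=9, north=5) relative to D.

Derivation:
Place D at the origin (east=0, north=0).
  C is 6 units southeast of D: delta (east=+6, north=-6); C at (east=6, north=-6).
  B is 7 units northeast of C: delta (east=+7, north=+7); B at (east=13, north=1).
  A is 4 units northwest of B: delta (east=-4, north=+4); A at (east=9, north=5).
Therefore A relative to D: (east=9, north=5).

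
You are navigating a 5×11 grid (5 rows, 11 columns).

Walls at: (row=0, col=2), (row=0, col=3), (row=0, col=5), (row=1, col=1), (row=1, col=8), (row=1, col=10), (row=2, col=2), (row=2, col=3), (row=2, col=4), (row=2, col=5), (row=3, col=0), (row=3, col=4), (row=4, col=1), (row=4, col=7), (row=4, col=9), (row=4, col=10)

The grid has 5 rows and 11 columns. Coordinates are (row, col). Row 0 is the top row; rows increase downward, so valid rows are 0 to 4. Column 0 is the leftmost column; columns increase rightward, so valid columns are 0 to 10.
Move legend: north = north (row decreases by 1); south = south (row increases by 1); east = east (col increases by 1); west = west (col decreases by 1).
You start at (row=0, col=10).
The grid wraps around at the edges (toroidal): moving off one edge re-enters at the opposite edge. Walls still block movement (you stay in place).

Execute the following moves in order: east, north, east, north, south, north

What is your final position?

Start: (row=0, col=10)
  east (east): (row=0, col=10) -> (row=0, col=0)
  north (north): (row=0, col=0) -> (row=4, col=0)
  east (east): blocked, stay at (row=4, col=0)
  north (north): blocked, stay at (row=4, col=0)
  south (south): (row=4, col=0) -> (row=0, col=0)
  north (north): (row=0, col=0) -> (row=4, col=0)
Final: (row=4, col=0)

Answer: Final position: (row=4, col=0)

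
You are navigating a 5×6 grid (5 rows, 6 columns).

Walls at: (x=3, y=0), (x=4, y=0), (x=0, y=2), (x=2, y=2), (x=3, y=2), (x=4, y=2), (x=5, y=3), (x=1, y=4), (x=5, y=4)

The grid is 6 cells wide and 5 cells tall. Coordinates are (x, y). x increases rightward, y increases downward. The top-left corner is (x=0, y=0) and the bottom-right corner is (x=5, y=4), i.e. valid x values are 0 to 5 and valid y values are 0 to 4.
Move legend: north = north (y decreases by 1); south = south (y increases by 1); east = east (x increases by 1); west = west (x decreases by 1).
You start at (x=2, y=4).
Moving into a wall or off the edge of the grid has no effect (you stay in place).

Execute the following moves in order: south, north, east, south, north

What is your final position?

Answer: Final position: (x=3, y=3)

Derivation:
Start: (x=2, y=4)
  south (south): blocked, stay at (x=2, y=4)
  north (north): (x=2, y=4) -> (x=2, y=3)
  east (east): (x=2, y=3) -> (x=3, y=3)
  south (south): (x=3, y=3) -> (x=3, y=4)
  north (north): (x=3, y=4) -> (x=3, y=3)
Final: (x=3, y=3)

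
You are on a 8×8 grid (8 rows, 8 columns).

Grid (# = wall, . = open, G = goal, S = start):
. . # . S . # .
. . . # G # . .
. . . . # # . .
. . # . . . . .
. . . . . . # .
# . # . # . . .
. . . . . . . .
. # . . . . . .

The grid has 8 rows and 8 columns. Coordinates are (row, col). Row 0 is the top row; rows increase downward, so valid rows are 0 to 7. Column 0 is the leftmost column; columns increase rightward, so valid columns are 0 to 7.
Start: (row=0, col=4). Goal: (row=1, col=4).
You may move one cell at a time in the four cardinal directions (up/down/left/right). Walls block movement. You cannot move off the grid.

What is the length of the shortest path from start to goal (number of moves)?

BFS from (row=0, col=4) until reaching (row=1, col=4):
  Distance 0: (row=0, col=4)
  Distance 1: (row=0, col=3), (row=0, col=5), (row=1, col=4)  <- goal reached here
One shortest path (1 moves): (row=0, col=4) -> (row=1, col=4)

Answer: Shortest path length: 1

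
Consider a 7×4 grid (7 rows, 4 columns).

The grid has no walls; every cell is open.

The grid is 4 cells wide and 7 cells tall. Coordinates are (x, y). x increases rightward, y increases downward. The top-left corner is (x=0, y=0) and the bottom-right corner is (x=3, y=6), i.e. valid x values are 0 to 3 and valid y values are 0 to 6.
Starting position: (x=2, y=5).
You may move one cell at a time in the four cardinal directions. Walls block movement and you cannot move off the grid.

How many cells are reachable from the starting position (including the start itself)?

BFS flood-fill from (x=2, y=5):
  Distance 0: (x=2, y=5)
  Distance 1: (x=2, y=4), (x=1, y=5), (x=3, y=5), (x=2, y=6)
  Distance 2: (x=2, y=3), (x=1, y=4), (x=3, y=4), (x=0, y=5), (x=1, y=6), (x=3, y=6)
  Distance 3: (x=2, y=2), (x=1, y=3), (x=3, y=3), (x=0, y=4), (x=0, y=6)
  Distance 4: (x=2, y=1), (x=1, y=2), (x=3, y=2), (x=0, y=3)
  Distance 5: (x=2, y=0), (x=1, y=1), (x=3, y=1), (x=0, y=2)
  Distance 6: (x=1, y=0), (x=3, y=0), (x=0, y=1)
  Distance 7: (x=0, y=0)
Total reachable: 28 (grid has 28 open cells total)

Answer: Reachable cells: 28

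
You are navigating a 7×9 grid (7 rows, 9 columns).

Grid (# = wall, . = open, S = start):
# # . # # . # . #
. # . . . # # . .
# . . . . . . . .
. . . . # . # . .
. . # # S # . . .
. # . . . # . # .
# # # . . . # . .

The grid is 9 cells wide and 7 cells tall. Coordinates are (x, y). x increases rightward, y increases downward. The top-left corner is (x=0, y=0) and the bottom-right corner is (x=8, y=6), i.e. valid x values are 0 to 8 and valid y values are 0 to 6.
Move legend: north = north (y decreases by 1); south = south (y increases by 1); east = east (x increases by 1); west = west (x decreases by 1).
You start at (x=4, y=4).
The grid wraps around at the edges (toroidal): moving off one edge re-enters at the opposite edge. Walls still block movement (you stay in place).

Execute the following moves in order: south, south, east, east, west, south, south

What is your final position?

Start: (x=4, y=4)
  south (south): (x=4, y=4) -> (x=4, y=5)
  south (south): (x=4, y=5) -> (x=4, y=6)
  east (east): (x=4, y=6) -> (x=5, y=6)
  east (east): blocked, stay at (x=5, y=6)
  west (west): (x=5, y=6) -> (x=4, y=6)
  south (south): blocked, stay at (x=4, y=6)
  south (south): blocked, stay at (x=4, y=6)
Final: (x=4, y=6)

Answer: Final position: (x=4, y=6)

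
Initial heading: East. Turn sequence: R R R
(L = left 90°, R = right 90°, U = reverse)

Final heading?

Answer: Final heading: North

Derivation:
Start: East
  R (right (90° clockwise)) -> South
  R (right (90° clockwise)) -> West
  R (right (90° clockwise)) -> North
Final: North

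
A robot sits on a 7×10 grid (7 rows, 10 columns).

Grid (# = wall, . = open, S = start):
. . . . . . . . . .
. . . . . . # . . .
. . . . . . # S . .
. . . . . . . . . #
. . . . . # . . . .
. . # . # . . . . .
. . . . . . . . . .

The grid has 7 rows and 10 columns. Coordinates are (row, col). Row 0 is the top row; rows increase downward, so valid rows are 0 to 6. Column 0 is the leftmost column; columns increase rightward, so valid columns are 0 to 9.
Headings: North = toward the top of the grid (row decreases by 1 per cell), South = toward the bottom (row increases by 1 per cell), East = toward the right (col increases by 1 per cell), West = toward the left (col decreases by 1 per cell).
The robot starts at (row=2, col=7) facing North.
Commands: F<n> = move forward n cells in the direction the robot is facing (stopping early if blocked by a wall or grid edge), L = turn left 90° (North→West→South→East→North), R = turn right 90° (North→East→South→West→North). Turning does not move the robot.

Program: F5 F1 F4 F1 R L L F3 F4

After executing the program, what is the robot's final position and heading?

Answer: Final position: (row=0, col=0), facing West

Derivation:
Start: (row=2, col=7), facing North
  F5: move forward 2/5 (blocked), now at (row=0, col=7)
  F1: move forward 0/1 (blocked), now at (row=0, col=7)
  F4: move forward 0/4 (blocked), now at (row=0, col=7)
  F1: move forward 0/1 (blocked), now at (row=0, col=7)
  R: turn right, now facing East
  L: turn left, now facing North
  L: turn left, now facing West
  F3: move forward 3, now at (row=0, col=4)
  F4: move forward 4, now at (row=0, col=0)
Final: (row=0, col=0), facing West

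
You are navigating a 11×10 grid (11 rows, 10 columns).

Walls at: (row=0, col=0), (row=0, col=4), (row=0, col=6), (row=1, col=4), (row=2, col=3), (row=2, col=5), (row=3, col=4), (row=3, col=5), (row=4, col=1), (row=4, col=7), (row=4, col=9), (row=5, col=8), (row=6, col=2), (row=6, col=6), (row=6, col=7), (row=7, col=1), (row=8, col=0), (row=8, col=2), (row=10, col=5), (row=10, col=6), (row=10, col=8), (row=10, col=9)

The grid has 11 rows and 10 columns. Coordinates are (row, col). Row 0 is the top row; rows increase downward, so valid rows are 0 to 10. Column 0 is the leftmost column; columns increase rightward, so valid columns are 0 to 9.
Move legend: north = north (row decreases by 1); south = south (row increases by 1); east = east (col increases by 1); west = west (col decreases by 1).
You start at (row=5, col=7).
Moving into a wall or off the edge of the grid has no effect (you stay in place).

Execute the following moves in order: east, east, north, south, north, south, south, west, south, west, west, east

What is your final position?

Answer: Final position: (row=5, col=5)

Derivation:
Start: (row=5, col=7)
  east (east): blocked, stay at (row=5, col=7)
  east (east): blocked, stay at (row=5, col=7)
  north (north): blocked, stay at (row=5, col=7)
  south (south): blocked, stay at (row=5, col=7)
  north (north): blocked, stay at (row=5, col=7)
  south (south): blocked, stay at (row=5, col=7)
  south (south): blocked, stay at (row=5, col=7)
  west (west): (row=5, col=7) -> (row=5, col=6)
  south (south): blocked, stay at (row=5, col=6)
  west (west): (row=5, col=6) -> (row=5, col=5)
  west (west): (row=5, col=5) -> (row=5, col=4)
  east (east): (row=5, col=4) -> (row=5, col=5)
Final: (row=5, col=5)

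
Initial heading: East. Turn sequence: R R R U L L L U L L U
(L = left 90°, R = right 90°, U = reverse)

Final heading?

Start: East
  R (right (90° clockwise)) -> South
  R (right (90° clockwise)) -> West
  R (right (90° clockwise)) -> North
  U (U-turn (180°)) -> South
  L (left (90° counter-clockwise)) -> East
  L (left (90° counter-clockwise)) -> North
  L (left (90° counter-clockwise)) -> West
  U (U-turn (180°)) -> East
  L (left (90° counter-clockwise)) -> North
  L (left (90° counter-clockwise)) -> West
  U (U-turn (180°)) -> East
Final: East

Answer: Final heading: East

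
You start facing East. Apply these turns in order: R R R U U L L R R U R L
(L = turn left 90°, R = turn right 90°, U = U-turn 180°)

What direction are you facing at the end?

Start: East
  R (right (90° clockwise)) -> South
  R (right (90° clockwise)) -> West
  R (right (90° clockwise)) -> North
  U (U-turn (180°)) -> South
  U (U-turn (180°)) -> North
  L (left (90° counter-clockwise)) -> West
  L (left (90° counter-clockwise)) -> South
  R (right (90° clockwise)) -> West
  R (right (90° clockwise)) -> North
  U (U-turn (180°)) -> South
  R (right (90° clockwise)) -> West
  L (left (90° counter-clockwise)) -> South
Final: South

Answer: Final heading: South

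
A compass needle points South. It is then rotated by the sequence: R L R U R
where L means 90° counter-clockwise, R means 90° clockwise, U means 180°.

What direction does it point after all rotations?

Start: South
  R (right (90° clockwise)) -> West
  L (left (90° counter-clockwise)) -> South
  R (right (90° clockwise)) -> West
  U (U-turn (180°)) -> East
  R (right (90° clockwise)) -> South
Final: South

Answer: Final heading: South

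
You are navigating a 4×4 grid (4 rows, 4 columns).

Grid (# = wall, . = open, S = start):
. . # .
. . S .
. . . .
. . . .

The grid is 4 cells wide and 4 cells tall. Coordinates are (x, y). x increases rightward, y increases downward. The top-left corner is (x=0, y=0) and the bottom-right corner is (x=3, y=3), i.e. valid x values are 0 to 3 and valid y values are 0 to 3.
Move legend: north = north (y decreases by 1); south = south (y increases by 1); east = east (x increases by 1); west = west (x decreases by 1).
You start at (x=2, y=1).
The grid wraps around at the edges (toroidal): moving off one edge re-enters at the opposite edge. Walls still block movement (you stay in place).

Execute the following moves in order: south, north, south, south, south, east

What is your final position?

Answer: Final position: (x=3, y=3)

Derivation:
Start: (x=2, y=1)
  south (south): (x=2, y=1) -> (x=2, y=2)
  north (north): (x=2, y=2) -> (x=2, y=1)
  south (south): (x=2, y=1) -> (x=2, y=2)
  south (south): (x=2, y=2) -> (x=2, y=3)
  south (south): blocked, stay at (x=2, y=3)
  east (east): (x=2, y=3) -> (x=3, y=3)
Final: (x=3, y=3)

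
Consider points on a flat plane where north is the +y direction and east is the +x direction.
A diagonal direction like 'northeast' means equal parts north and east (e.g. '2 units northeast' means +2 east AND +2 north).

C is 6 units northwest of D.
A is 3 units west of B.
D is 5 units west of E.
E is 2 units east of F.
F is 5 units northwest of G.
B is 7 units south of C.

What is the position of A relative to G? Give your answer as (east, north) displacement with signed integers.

Answer: A is at (east=-17, north=4) relative to G.

Derivation:
Place G at the origin (east=0, north=0).
  F is 5 units northwest of G: delta (east=-5, north=+5); F at (east=-5, north=5).
  E is 2 units east of F: delta (east=+2, north=+0); E at (east=-3, north=5).
  D is 5 units west of E: delta (east=-5, north=+0); D at (east=-8, north=5).
  C is 6 units northwest of D: delta (east=-6, north=+6); C at (east=-14, north=11).
  B is 7 units south of C: delta (east=+0, north=-7); B at (east=-14, north=4).
  A is 3 units west of B: delta (east=-3, north=+0); A at (east=-17, north=4).
Therefore A relative to G: (east=-17, north=4).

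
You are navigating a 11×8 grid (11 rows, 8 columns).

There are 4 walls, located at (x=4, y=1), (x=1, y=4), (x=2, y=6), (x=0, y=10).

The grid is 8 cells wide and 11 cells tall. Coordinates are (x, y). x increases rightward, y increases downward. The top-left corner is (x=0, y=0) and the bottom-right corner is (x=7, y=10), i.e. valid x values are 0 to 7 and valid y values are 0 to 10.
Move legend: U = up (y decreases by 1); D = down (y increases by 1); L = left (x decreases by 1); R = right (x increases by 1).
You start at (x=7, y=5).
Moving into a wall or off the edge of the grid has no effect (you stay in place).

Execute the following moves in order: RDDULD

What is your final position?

Start: (x=7, y=5)
  R (right): blocked, stay at (x=7, y=5)
  D (down): (x=7, y=5) -> (x=7, y=6)
  D (down): (x=7, y=6) -> (x=7, y=7)
  U (up): (x=7, y=7) -> (x=7, y=6)
  L (left): (x=7, y=6) -> (x=6, y=6)
  D (down): (x=6, y=6) -> (x=6, y=7)
Final: (x=6, y=7)

Answer: Final position: (x=6, y=7)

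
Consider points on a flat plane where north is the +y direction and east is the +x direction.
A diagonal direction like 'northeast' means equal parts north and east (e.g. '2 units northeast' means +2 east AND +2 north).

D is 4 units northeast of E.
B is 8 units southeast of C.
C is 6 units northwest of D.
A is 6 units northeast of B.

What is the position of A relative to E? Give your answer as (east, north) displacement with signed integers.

Place E at the origin (east=0, north=0).
  D is 4 units northeast of E: delta (east=+4, north=+4); D at (east=4, north=4).
  C is 6 units northwest of D: delta (east=-6, north=+6); C at (east=-2, north=10).
  B is 8 units southeast of C: delta (east=+8, north=-8); B at (east=6, north=2).
  A is 6 units northeast of B: delta (east=+6, north=+6); A at (east=12, north=8).
Therefore A relative to E: (east=12, north=8).

Answer: A is at (east=12, north=8) relative to E.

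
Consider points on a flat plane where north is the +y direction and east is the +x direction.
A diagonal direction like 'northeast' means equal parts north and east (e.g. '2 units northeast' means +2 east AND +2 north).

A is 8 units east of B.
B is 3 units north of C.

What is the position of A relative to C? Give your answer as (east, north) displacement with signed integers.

Answer: A is at (east=8, north=3) relative to C.

Derivation:
Place C at the origin (east=0, north=0).
  B is 3 units north of C: delta (east=+0, north=+3); B at (east=0, north=3).
  A is 8 units east of B: delta (east=+8, north=+0); A at (east=8, north=3).
Therefore A relative to C: (east=8, north=3).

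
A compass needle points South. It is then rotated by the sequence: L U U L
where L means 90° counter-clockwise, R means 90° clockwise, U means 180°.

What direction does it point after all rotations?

Answer: Final heading: North

Derivation:
Start: South
  L (left (90° counter-clockwise)) -> East
  U (U-turn (180°)) -> West
  U (U-turn (180°)) -> East
  L (left (90° counter-clockwise)) -> North
Final: North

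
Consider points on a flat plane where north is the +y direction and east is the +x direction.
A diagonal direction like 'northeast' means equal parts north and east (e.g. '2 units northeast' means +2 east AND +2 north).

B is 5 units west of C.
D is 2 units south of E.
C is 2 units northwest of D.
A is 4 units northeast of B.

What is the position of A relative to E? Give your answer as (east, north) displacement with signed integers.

Place E at the origin (east=0, north=0).
  D is 2 units south of E: delta (east=+0, north=-2); D at (east=0, north=-2).
  C is 2 units northwest of D: delta (east=-2, north=+2); C at (east=-2, north=0).
  B is 5 units west of C: delta (east=-5, north=+0); B at (east=-7, north=0).
  A is 4 units northeast of B: delta (east=+4, north=+4); A at (east=-3, north=4).
Therefore A relative to E: (east=-3, north=4).

Answer: A is at (east=-3, north=4) relative to E.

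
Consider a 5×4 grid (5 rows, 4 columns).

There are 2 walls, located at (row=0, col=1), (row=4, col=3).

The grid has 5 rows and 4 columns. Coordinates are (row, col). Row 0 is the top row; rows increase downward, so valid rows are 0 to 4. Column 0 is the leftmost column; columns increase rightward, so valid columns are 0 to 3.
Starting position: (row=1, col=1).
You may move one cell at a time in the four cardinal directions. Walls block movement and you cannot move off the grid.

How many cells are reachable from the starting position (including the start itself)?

Answer: Reachable cells: 18

Derivation:
BFS flood-fill from (row=1, col=1):
  Distance 0: (row=1, col=1)
  Distance 1: (row=1, col=0), (row=1, col=2), (row=2, col=1)
  Distance 2: (row=0, col=0), (row=0, col=2), (row=1, col=3), (row=2, col=0), (row=2, col=2), (row=3, col=1)
  Distance 3: (row=0, col=3), (row=2, col=3), (row=3, col=0), (row=3, col=2), (row=4, col=1)
  Distance 4: (row=3, col=3), (row=4, col=0), (row=4, col=2)
Total reachable: 18 (grid has 18 open cells total)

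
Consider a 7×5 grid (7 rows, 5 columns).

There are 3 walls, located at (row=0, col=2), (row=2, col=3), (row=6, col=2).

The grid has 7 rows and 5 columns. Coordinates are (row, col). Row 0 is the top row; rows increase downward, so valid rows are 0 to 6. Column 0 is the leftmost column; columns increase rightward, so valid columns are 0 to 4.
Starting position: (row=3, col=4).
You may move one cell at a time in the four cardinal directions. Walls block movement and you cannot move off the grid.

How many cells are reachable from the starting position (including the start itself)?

Answer: Reachable cells: 32

Derivation:
BFS flood-fill from (row=3, col=4):
  Distance 0: (row=3, col=4)
  Distance 1: (row=2, col=4), (row=3, col=3), (row=4, col=4)
  Distance 2: (row=1, col=4), (row=3, col=2), (row=4, col=3), (row=5, col=4)
  Distance 3: (row=0, col=4), (row=1, col=3), (row=2, col=2), (row=3, col=1), (row=4, col=2), (row=5, col=3), (row=6, col=4)
  Distance 4: (row=0, col=3), (row=1, col=2), (row=2, col=1), (row=3, col=0), (row=4, col=1), (row=5, col=2), (row=6, col=3)
  Distance 5: (row=1, col=1), (row=2, col=0), (row=4, col=0), (row=5, col=1)
  Distance 6: (row=0, col=1), (row=1, col=0), (row=5, col=0), (row=6, col=1)
  Distance 7: (row=0, col=0), (row=6, col=0)
Total reachable: 32 (grid has 32 open cells total)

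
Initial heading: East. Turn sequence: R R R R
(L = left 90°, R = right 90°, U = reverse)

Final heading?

Answer: Final heading: East

Derivation:
Start: East
  R (right (90° clockwise)) -> South
  R (right (90° clockwise)) -> West
  R (right (90° clockwise)) -> North
  R (right (90° clockwise)) -> East
Final: East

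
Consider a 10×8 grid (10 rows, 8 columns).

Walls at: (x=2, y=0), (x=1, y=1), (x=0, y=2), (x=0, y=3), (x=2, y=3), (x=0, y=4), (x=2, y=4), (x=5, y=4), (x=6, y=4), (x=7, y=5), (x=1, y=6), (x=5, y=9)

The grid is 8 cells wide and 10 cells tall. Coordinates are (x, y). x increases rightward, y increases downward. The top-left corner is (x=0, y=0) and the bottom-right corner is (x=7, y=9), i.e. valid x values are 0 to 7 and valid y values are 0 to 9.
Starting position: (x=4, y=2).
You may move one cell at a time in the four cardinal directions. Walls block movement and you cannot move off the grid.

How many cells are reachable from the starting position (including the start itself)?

Answer: Reachable cells: 65

Derivation:
BFS flood-fill from (x=4, y=2):
  Distance 0: (x=4, y=2)
  Distance 1: (x=4, y=1), (x=3, y=2), (x=5, y=2), (x=4, y=3)
  Distance 2: (x=4, y=0), (x=3, y=1), (x=5, y=1), (x=2, y=2), (x=6, y=2), (x=3, y=3), (x=5, y=3), (x=4, y=4)
  Distance 3: (x=3, y=0), (x=5, y=0), (x=2, y=1), (x=6, y=1), (x=1, y=2), (x=7, y=2), (x=6, y=3), (x=3, y=4), (x=4, y=5)
  Distance 4: (x=6, y=0), (x=7, y=1), (x=1, y=3), (x=7, y=3), (x=3, y=5), (x=5, y=5), (x=4, y=6)
  Distance 5: (x=7, y=0), (x=1, y=4), (x=7, y=4), (x=2, y=5), (x=6, y=5), (x=3, y=6), (x=5, y=6), (x=4, y=7)
  Distance 6: (x=1, y=5), (x=2, y=6), (x=6, y=6), (x=3, y=7), (x=5, y=7), (x=4, y=8)
  Distance 7: (x=0, y=5), (x=7, y=6), (x=2, y=7), (x=6, y=7), (x=3, y=8), (x=5, y=8), (x=4, y=9)
  Distance 8: (x=0, y=6), (x=1, y=7), (x=7, y=7), (x=2, y=8), (x=6, y=8), (x=3, y=9)
  Distance 9: (x=0, y=7), (x=1, y=8), (x=7, y=8), (x=2, y=9), (x=6, y=9)
  Distance 10: (x=0, y=8), (x=1, y=9), (x=7, y=9)
  Distance 11: (x=0, y=9)
Total reachable: 65 (grid has 68 open cells total)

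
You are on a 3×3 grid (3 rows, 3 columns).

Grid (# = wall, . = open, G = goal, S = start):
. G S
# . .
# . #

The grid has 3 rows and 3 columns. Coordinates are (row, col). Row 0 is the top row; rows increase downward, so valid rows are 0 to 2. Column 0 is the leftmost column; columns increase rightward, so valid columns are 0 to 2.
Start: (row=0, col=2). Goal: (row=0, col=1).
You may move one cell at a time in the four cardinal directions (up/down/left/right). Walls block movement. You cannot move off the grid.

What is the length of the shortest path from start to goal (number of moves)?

Answer: Shortest path length: 1

Derivation:
BFS from (row=0, col=2) until reaching (row=0, col=1):
  Distance 0: (row=0, col=2)
  Distance 1: (row=0, col=1), (row=1, col=2)  <- goal reached here
One shortest path (1 moves): (row=0, col=2) -> (row=0, col=1)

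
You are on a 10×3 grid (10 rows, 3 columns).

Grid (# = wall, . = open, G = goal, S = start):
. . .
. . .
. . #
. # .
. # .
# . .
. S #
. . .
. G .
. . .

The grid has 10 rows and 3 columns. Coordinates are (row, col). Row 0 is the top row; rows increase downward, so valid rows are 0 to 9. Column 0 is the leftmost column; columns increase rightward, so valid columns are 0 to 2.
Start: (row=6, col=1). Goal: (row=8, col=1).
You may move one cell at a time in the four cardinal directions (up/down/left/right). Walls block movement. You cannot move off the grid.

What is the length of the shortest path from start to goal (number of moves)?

BFS from (row=6, col=1) until reaching (row=8, col=1):
  Distance 0: (row=6, col=1)
  Distance 1: (row=5, col=1), (row=6, col=0), (row=7, col=1)
  Distance 2: (row=5, col=2), (row=7, col=0), (row=7, col=2), (row=8, col=1)  <- goal reached here
One shortest path (2 moves): (row=6, col=1) -> (row=7, col=1) -> (row=8, col=1)

Answer: Shortest path length: 2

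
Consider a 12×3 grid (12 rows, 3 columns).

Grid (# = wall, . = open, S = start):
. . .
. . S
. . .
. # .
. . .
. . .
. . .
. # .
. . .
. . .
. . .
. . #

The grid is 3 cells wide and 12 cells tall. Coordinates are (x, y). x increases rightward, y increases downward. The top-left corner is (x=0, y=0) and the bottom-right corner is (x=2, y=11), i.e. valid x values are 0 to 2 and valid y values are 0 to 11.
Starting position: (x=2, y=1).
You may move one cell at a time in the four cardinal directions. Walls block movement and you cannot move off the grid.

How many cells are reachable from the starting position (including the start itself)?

BFS flood-fill from (x=2, y=1):
  Distance 0: (x=2, y=1)
  Distance 1: (x=2, y=0), (x=1, y=1), (x=2, y=2)
  Distance 2: (x=1, y=0), (x=0, y=1), (x=1, y=2), (x=2, y=3)
  Distance 3: (x=0, y=0), (x=0, y=2), (x=2, y=4)
  Distance 4: (x=0, y=3), (x=1, y=4), (x=2, y=5)
  Distance 5: (x=0, y=4), (x=1, y=5), (x=2, y=6)
  Distance 6: (x=0, y=5), (x=1, y=6), (x=2, y=7)
  Distance 7: (x=0, y=6), (x=2, y=8)
  Distance 8: (x=0, y=7), (x=1, y=8), (x=2, y=9)
  Distance 9: (x=0, y=8), (x=1, y=9), (x=2, y=10)
  Distance 10: (x=0, y=9), (x=1, y=10)
  Distance 11: (x=0, y=10), (x=1, y=11)
  Distance 12: (x=0, y=11)
Total reachable: 33 (grid has 33 open cells total)

Answer: Reachable cells: 33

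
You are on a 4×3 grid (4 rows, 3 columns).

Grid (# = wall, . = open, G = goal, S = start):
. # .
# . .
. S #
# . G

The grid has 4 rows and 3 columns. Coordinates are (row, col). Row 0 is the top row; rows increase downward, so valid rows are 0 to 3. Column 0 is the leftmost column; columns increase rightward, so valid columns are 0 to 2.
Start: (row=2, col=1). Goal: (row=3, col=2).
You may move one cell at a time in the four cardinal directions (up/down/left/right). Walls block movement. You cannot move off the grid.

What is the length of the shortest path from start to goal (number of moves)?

Answer: Shortest path length: 2

Derivation:
BFS from (row=2, col=1) until reaching (row=3, col=2):
  Distance 0: (row=2, col=1)
  Distance 1: (row=1, col=1), (row=2, col=0), (row=3, col=1)
  Distance 2: (row=1, col=2), (row=3, col=2)  <- goal reached here
One shortest path (2 moves): (row=2, col=1) -> (row=3, col=1) -> (row=3, col=2)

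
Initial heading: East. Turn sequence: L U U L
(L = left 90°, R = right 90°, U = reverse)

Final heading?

Start: East
  L (left (90° counter-clockwise)) -> North
  U (U-turn (180°)) -> South
  U (U-turn (180°)) -> North
  L (left (90° counter-clockwise)) -> West
Final: West

Answer: Final heading: West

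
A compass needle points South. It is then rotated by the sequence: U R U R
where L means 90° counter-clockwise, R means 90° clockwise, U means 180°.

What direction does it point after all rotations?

Answer: Final heading: North

Derivation:
Start: South
  U (U-turn (180°)) -> North
  R (right (90° clockwise)) -> East
  U (U-turn (180°)) -> West
  R (right (90° clockwise)) -> North
Final: North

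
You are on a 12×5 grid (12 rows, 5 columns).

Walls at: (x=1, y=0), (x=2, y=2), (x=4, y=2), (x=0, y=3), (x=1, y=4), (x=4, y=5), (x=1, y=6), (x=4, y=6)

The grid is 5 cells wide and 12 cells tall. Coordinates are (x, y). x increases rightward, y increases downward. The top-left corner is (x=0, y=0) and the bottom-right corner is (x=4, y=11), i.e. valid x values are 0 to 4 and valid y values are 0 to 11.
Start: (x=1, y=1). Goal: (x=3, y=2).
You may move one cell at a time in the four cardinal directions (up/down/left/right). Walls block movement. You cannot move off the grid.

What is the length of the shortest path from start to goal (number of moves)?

BFS from (x=1, y=1) until reaching (x=3, y=2):
  Distance 0: (x=1, y=1)
  Distance 1: (x=0, y=1), (x=2, y=1), (x=1, y=2)
  Distance 2: (x=0, y=0), (x=2, y=0), (x=3, y=1), (x=0, y=2), (x=1, y=3)
  Distance 3: (x=3, y=0), (x=4, y=1), (x=3, y=2), (x=2, y=3)  <- goal reached here
One shortest path (3 moves): (x=1, y=1) -> (x=2, y=1) -> (x=3, y=1) -> (x=3, y=2)

Answer: Shortest path length: 3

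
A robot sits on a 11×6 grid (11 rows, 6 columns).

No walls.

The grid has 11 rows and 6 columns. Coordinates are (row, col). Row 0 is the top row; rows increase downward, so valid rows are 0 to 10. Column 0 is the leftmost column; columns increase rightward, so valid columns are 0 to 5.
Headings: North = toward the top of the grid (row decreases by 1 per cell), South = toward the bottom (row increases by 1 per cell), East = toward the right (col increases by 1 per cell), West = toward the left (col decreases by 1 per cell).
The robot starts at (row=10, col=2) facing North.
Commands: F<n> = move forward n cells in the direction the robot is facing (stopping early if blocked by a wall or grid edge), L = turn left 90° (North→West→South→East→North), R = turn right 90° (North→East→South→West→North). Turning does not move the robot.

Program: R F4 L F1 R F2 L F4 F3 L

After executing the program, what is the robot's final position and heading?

Start: (row=10, col=2), facing North
  R: turn right, now facing East
  F4: move forward 3/4 (blocked), now at (row=10, col=5)
  L: turn left, now facing North
  F1: move forward 1, now at (row=9, col=5)
  R: turn right, now facing East
  F2: move forward 0/2 (blocked), now at (row=9, col=5)
  L: turn left, now facing North
  F4: move forward 4, now at (row=5, col=5)
  F3: move forward 3, now at (row=2, col=5)
  L: turn left, now facing West
Final: (row=2, col=5), facing West

Answer: Final position: (row=2, col=5), facing West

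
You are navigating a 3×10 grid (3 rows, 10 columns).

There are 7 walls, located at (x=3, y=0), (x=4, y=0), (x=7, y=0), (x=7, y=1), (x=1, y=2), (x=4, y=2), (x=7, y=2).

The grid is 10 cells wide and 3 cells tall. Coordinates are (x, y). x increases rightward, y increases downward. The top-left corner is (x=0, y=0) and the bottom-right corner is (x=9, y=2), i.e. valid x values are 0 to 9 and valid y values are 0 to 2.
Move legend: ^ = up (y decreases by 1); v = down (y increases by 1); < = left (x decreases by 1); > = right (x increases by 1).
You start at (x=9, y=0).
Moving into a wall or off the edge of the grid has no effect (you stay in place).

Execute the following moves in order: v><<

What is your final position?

Answer: Final position: (x=8, y=1)

Derivation:
Start: (x=9, y=0)
  v (down): (x=9, y=0) -> (x=9, y=1)
  > (right): blocked, stay at (x=9, y=1)
  < (left): (x=9, y=1) -> (x=8, y=1)
  < (left): blocked, stay at (x=8, y=1)
Final: (x=8, y=1)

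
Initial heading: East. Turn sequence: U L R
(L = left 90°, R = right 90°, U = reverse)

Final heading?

Start: East
  U (U-turn (180°)) -> West
  L (left (90° counter-clockwise)) -> South
  R (right (90° clockwise)) -> West
Final: West

Answer: Final heading: West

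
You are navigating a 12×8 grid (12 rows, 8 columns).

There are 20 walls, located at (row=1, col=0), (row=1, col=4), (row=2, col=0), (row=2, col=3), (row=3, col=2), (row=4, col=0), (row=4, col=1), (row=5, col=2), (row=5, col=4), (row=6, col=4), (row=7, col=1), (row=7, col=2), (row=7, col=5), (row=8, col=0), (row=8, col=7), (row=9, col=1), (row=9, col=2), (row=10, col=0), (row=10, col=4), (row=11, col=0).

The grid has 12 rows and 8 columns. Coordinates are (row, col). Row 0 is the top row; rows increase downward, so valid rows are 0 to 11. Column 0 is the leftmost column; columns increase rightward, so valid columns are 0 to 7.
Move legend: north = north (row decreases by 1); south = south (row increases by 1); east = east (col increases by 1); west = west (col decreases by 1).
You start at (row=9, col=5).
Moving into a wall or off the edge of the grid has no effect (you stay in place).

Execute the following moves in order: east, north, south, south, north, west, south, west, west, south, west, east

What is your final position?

Start: (row=9, col=5)
  east (east): (row=9, col=5) -> (row=9, col=6)
  north (north): (row=9, col=6) -> (row=8, col=6)
  south (south): (row=8, col=6) -> (row=9, col=6)
  south (south): (row=9, col=6) -> (row=10, col=6)
  north (north): (row=10, col=6) -> (row=9, col=6)
  west (west): (row=9, col=6) -> (row=9, col=5)
  south (south): (row=9, col=5) -> (row=10, col=5)
  west (west): blocked, stay at (row=10, col=5)
  west (west): blocked, stay at (row=10, col=5)
  south (south): (row=10, col=5) -> (row=11, col=5)
  west (west): (row=11, col=5) -> (row=11, col=4)
  east (east): (row=11, col=4) -> (row=11, col=5)
Final: (row=11, col=5)

Answer: Final position: (row=11, col=5)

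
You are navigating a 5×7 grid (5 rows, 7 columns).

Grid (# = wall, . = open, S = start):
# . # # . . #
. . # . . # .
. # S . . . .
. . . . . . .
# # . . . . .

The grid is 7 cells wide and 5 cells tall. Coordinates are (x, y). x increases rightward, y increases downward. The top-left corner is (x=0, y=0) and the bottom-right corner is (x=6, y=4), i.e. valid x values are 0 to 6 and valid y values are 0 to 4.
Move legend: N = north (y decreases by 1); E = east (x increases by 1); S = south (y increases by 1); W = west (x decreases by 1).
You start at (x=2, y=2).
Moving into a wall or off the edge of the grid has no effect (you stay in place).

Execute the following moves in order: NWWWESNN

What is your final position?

Start: (x=2, y=2)
  N (north): blocked, stay at (x=2, y=2)
  [×3]W (west): blocked, stay at (x=2, y=2)
  E (east): (x=2, y=2) -> (x=3, y=2)
  S (south): (x=3, y=2) -> (x=3, y=3)
  N (north): (x=3, y=3) -> (x=3, y=2)
  N (north): (x=3, y=2) -> (x=3, y=1)
Final: (x=3, y=1)

Answer: Final position: (x=3, y=1)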